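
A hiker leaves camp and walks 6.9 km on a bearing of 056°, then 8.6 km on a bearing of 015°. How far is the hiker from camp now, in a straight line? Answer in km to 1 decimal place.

14.5 km

Leg 1 (056°, 6.9 km): east 6.9 sin 56° = 5.72, north 6.9 cos 56° = 3.86
Leg 2 (015°, 8.6 km): east 8.6 sin 15° = 2.23, north 8.6 cos 15° = 8.31
Net: 7.95 east, 12.17 north. Distance = √((7.95)² + (12.17)²) = 14.531 km.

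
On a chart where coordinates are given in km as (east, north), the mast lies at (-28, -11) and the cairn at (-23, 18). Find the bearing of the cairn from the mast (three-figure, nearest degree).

Δeast = -23 − -28 = 5.00; Δnorth = 18 − -11 = 29.00.
Bearing = atan2(Δeast, Δnorth) mod 360° = 9.78° ≈ 010°.

010°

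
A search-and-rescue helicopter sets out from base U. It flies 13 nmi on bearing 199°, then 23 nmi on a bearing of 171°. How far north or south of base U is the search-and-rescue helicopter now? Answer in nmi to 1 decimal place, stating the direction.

35.0 nmi south

Leg 1 (199°, 13 nmi): east 13 sin 199° = -4.23, north 13 cos 199° = -12.29
Leg 2 (171°, 23 nmi): east 23 sin 171° = 3.60, north 23 cos 171° = -22.72
Net north component: -35.01 nmi.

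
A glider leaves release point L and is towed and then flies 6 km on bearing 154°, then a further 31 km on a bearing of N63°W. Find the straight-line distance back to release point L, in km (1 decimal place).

26.5 km

Leg 1 (154°, 6 km): east 6 sin 154° = 2.63, north 6 cos 154° = -5.39
Leg 2 (N63°W, 31 km): east 31 sin 297° = -27.62, north 31 cos 297° = 14.07
Net: -24.99 east, 8.68 north. Distance = √((-24.99)² + (8.68)²) = 26.456 km.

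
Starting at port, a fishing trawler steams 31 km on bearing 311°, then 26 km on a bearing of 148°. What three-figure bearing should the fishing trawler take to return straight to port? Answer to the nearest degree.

080°

Leg 1 (311°, 31 km): east 31 sin 311° = -23.40, north 31 cos 311° = 20.34
Leg 2 (148°, 26 km): east 26 sin 148° = 13.78, north 26 cos 148° = -22.05
Net displacement: -9.62 east, -1.71 north. Direction back to start is (9.62, 1.71): bearing = atan2(9.62, 1.71) mod 360° = 79.91° ≈ 080°.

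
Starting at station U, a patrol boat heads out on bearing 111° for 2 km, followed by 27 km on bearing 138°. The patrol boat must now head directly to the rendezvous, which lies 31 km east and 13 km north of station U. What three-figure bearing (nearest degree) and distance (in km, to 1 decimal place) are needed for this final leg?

018°, 35.5 km

Leg 1 (111°, 2 km): east 2 sin 111° = 1.87, north 2 cos 111° = -0.72
Leg 2 (138°, 27 km): east 27 sin 138° = 18.07, north 27 cos 138° = -20.06
Current position: (19.93, -20.78). Target: (31, 13). Remaining: Δeast = 11.07, Δnorth = 33.78.
Bearing = atan2(11.07, 33.78) mod 360° = 18.14°; distance = √((11.07)² + (33.78)²) = 35.548 km.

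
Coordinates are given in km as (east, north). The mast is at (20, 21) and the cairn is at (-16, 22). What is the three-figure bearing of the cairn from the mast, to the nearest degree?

Δeast = -16 − 20 = -36.00; Δnorth = 22 − 21 = 1.00.
Bearing = atan2(Δeast, Δnorth) mod 360° = 271.59° ≈ 272°.

272°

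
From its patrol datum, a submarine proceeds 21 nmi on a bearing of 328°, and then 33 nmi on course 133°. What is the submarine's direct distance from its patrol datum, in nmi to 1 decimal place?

13.8 nmi

Leg 1 (328°, 21 nmi): east 21 sin 328° = -11.13, north 21 cos 328° = 17.81
Leg 2 (133°, 33 nmi): east 33 sin 133° = 24.13, north 33 cos 133° = -22.51
Net: 13.01 east, -4.70 north. Distance = √((13.01)² + (-4.70)²) = 13.828 nmi.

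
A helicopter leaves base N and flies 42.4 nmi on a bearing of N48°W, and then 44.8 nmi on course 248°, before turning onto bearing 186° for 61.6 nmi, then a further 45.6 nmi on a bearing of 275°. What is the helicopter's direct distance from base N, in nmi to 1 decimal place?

133.0 nmi

Leg 1 (N48°W, 42.4 nmi): east 42.4 sin 312° = -31.51, north 42.4 cos 312° = 28.37
Leg 2 (248°, 44.8 nmi): east 44.8 sin 248° = -41.54, north 44.8 cos 248° = -16.78
Leg 3 (186°, 61.6 nmi): east 61.6 sin 186° = -6.44, north 61.6 cos 186° = -61.26
Leg 4 (275°, 45.6 nmi): east 45.6 sin 275° = -45.43, north 45.6 cos 275° = 3.97
Net: -124.91 east, -45.70 north. Distance = √((-124.91)² + (-45.70)²) = 133.010 nmi.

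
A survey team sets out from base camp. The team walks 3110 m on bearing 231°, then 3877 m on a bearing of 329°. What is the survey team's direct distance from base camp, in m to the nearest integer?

Leg 1 (231°, 3110 m): east 3110 sin 231° = -2416.92, north 3110 cos 231° = -1957.19
Leg 2 (329°, 3877 m): east 3877 sin 329° = -1996.80, north 3877 cos 329° = 3323.24
Net: -4413.73 east, 1366.05 north. Distance = √((-4413.73)² + (1366.05)²) = 4620.290 m.

4620 m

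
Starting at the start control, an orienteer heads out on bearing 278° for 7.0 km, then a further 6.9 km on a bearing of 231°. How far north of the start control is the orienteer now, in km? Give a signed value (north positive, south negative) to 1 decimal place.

-3.4 km

Leg 1 (278°, 7.0 km): east 7.0 sin 278° = -6.93, north 7.0 cos 278° = 0.97
Leg 2 (231°, 6.9 km): east 6.9 sin 231° = -5.36, north 6.9 cos 231° = -4.34
Net north component: -3.37 km.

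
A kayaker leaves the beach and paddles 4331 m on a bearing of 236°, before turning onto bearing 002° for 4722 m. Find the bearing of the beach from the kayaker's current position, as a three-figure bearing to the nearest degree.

124°

Leg 1 (236°, 4331 m): east 4331 sin 236° = -3590.56, north 4331 cos 236° = -2421.86
Leg 2 (002°, 4722 m): east 4722 sin 2° = 164.80, north 4722 cos 2° = 4719.12
Net displacement: -3425.77 east, 2297.26 north. Direction back to start is (3425.77, -2297.26): bearing = atan2(3425.77, -2297.26) mod 360° = 123.85° ≈ 124°.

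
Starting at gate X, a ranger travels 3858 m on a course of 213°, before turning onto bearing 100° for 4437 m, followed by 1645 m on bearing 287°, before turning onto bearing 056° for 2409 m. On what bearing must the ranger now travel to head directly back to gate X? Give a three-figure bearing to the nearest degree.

Leg 1 (213°, 3858 m): east 3858 sin 213° = -2101.22, north 3858 cos 213° = -3235.59
Leg 2 (100°, 4437 m): east 4437 sin 100° = 4369.59, north 4437 cos 100° = -770.48
Leg 3 (287°, 1645 m): east 1645 sin 287° = -1573.12, north 1645 cos 287° = 480.95
Leg 4 (056°, 2409 m): east 2409 sin 56° = 1997.15, north 2409 cos 56° = 1347.10
Net displacement: 2692.40 east, -2178.02 north. Direction back to start is (-2692.40, 2178.02): bearing = atan2(-2692.40, 2178.02) mod 360° = 308.97° ≈ 309°.

309°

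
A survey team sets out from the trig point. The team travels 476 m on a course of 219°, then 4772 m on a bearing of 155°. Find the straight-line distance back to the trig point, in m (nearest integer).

4999 m

Leg 1 (219°, 476 m): east 476 sin 219° = -299.56, north 476 cos 219° = -369.92
Leg 2 (155°, 4772 m): east 4772 sin 155° = 2016.73, north 4772 cos 155° = -4324.90
Net: 1717.18 east, -4694.82 north. Distance = √((1717.18)² + (-4694.82)²) = 4999.005 m.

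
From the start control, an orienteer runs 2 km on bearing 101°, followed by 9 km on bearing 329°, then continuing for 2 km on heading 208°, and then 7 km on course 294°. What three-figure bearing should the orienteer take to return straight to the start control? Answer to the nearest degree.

130°

Leg 1 (101°, 2 km): east 2 sin 101° = 1.96, north 2 cos 101° = -0.38
Leg 2 (329°, 9 km): east 9 sin 329° = -4.64, north 9 cos 329° = 7.71
Leg 3 (208°, 2 km): east 2 sin 208° = -0.94, north 2 cos 208° = -1.77
Leg 4 (294°, 7 km): east 7 sin 294° = -6.39, north 7 cos 294° = 2.85
Net displacement: -10.01 east, 8.41 north. Direction back to start is (10.01, -8.41): bearing = atan2(10.01, -8.41) mod 360° = 130.06° ≈ 130°.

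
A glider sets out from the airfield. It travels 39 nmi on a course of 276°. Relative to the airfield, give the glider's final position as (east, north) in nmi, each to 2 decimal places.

Leg 1 (276°, 39 nmi): east 39 sin 276° = -38.79, north 39 cos 276° = 4.08
Summing: -38.79 nmi east, 4.08 nmi north → (-38.79, 4.08).

(-38.79, 4.08)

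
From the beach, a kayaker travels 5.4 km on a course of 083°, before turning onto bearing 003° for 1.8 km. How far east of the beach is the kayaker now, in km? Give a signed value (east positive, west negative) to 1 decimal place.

Leg 1 (083°, 5.4 km): east 5.4 sin 83° = 5.36, north 5.4 cos 83° = 0.66
Leg 2 (003°, 1.8 km): east 1.8 sin 3° = 0.09, north 1.8 cos 3° = 1.80
Net east component: 5.45 km.

5.5 km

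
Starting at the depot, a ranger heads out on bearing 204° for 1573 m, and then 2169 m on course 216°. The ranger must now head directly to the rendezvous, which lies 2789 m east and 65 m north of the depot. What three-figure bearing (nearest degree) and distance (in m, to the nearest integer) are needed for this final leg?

Leg 1 (204°, 1573 m): east 1573 sin 204° = -639.80, north 1573 cos 204° = -1437.01
Leg 2 (216°, 2169 m): east 2169 sin 216° = -1274.91, north 2169 cos 216° = -1754.76
Current position: (-1914.70, -3191.76). Target: (2789, 65). Remaining: Δeast = 4703.70, Δnorth = 3256.76.
Bearing = atan2(4703.70, 3256.76) mod 360° = 55.30°; distance = √((4703.70)² + (3256.76)²) = 5721.131 m.

055°, 5721 m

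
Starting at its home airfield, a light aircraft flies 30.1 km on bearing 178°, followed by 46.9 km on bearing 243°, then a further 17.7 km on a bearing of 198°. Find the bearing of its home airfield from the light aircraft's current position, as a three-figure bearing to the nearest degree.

Leg 1 (178°, 30.1 km): east 30.1 sin 178° = 1.05, north 30.1 cos 178° = -30.08
Leg 2 (243°, 46.9 km): east 46.9 sin 243° = -41.79, north 46.9 cos 243° = -21.29
Leg 3 (198°, 17.7 km): east 17.7 sin 198° = -5.47, north 17.7 cos 198° = -16.83
Net displacement: -46.21 east, -68.21 north. Direction back to start is (46.21, 68.21): bearing = atan2(46.21, 68.21) mod 360° = 34.12° ≈ 034°.

034°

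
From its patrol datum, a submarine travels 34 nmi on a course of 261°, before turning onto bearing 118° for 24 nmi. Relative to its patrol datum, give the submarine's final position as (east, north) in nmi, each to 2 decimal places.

(-12.39, -16.59)

Leg 1 (261°, 34 nmi): east 34 sin 261° = -33.58, north 34 cos 261° = -5.32
Leg 2 (118°, 24 nmi): east 24 sin 118° = 21.19, north 24 cos 118° = -11.27
Summing: -12.39 nmi east, -16.59 nmi north → (-12.39, -16.59).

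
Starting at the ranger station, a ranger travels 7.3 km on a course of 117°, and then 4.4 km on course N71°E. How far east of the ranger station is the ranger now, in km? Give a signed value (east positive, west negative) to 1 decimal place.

10.7 km

Leg 1 (117°, 7.3 km): east 7.3 sin 117° = 6.50, north 7.3 cos 117° = -3.31
Leg 2 (N71°E, 4.4 km): east 4.4 sin 71° = 4.16, north 4.4 cos 71° = 1.43
Net east component: 10.66 km.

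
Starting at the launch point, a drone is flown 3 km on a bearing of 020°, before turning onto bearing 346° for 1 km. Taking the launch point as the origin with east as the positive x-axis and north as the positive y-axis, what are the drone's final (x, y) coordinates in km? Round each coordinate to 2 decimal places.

(0.78, 3.79)

Leg 1 (020°, 3 km): east 3 sin 20° = 1.03, north 3 cos 20° = 2.82
Leg 2 (346°, 1 km): east 1 sin 346° = -0.24, north 1 cos 346° = 0.97
Summing: 0.78 km east, 3.79 km north → (0.78, 3.79).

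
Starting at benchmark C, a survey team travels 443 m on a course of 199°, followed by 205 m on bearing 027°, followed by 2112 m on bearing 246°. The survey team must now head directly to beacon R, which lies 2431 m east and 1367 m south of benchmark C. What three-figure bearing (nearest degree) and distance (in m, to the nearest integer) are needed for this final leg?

094°, 4420 m

Leg 1 (199°, 443 m): east 443 sin 199° = -144.23, north 443 cos 199° = -418.86
Leg 2 (027°, 205 m): east 205 sin 27° = 93.07, north 205 cos 27° = 182.66
Leg 3 (246°, 2112 m): east 2112 sin 246° = -1929.41, north 2112 cos 246° = -859.03
Current position: (-1980.57, -1095.24). Target: (2431, -1367). Remaining: Δeast = 4411.57, Δnorth = -271.76.
Bearing = atan2(4411.57, -271.76) mod 360° = 93.53°; distance = √((4411.57)² + (-271.76)²) = 4419.929 m.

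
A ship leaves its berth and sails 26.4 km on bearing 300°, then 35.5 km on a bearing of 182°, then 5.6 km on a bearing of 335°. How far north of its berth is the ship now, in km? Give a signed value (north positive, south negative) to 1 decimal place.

Leg 1 (300°, 26.4 km): east 26.4 sin 300° = -22.86, north 26.4 cos 300° = 13.20
Leg 2 (182°, 35.5 km): east 35.5 sin 182° = -1.24, north 35.5 cos 182° = -35.48
Leg 3 (335°, 5.6 km): east 5.6 sin 335° = -2.37, north 5.6 cos 335° = 5.08
Net north component: -17.20 km.

-17.2 km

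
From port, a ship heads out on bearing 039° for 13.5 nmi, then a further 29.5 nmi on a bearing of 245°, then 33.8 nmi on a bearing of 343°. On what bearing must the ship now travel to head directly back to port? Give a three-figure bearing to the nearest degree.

137°

Leg 1 (039°, 13.5 nmi): east 13.5 sin 39° = 8.50, north 13.5 cos 39° = 10.49
Leg 2 (245°, 29.5 nmi): east 29.5 sin 245° = -26.74, north 29.5 cos 245° = -12.47
Leg 3 (343°, 33.8 nmi): east 33.8 sin 343° = -9.88, north 33.8 cos 343° = 32.32
Net displacement: -28.12 east, 30.35 north. Direction back to start is (28.12, -30.35): bearing = atan2(28.12, -30.35) mod 360° = 137.18° ≈ 137°.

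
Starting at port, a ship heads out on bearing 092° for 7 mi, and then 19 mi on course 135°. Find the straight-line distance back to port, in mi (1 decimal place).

24.6 mi

Leg 1 (092°, 7 mi): east 7 sin 92° = 7.00, north 7 cos 92° = -0.24
Leg 2 (135°, 19 mi): east 19 sin 135° = 13.44, north 19 cos 135° = -13.44
Net: 20.43 east, -13.68 north. Distance = √((20.43)² + (-13.68)²) = 24.587 mi.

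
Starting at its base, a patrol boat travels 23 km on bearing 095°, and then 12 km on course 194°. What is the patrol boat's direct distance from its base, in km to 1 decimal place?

24.2 km

Leg 1 (095°, 23 km): east 23 sin 95° = 22.91, north 23 cos 95° = -2.00
Leg 2 (194°, 12 km): east 12 sin 194° = -2.90, north 12 cos 194° = -11.64
Net: 20.01 east, -13.65 north. Distance = √((20.01)² + (-13.65)²) = 24.221 km.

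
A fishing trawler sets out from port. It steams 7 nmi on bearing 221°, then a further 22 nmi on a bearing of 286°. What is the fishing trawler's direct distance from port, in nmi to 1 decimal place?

25.8 nmi

Leg 1 (221°, 7 nmi): east 7 sin 221° = -4.59, north 7 cos 221° = -5.28
Leg 2 (286°, 22 nmi): east 22 sin 286° = -21.15, north 22 cos 286° = 6.06
Net: -25.74 east, 0.78 north. Distance = √((-25.74)² + (0.78)²) = 25.752 nmi.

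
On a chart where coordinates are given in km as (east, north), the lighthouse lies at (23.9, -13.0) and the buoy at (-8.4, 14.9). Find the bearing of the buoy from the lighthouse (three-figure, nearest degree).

Δeast = -8.4 − 23.9 = -32.30; Δnorth = 14.9 − -13.0 = 27.90.
Bearing = atan2(Δeast, Δnorth) mod 360° = 310.82° ≈ 311°.

311°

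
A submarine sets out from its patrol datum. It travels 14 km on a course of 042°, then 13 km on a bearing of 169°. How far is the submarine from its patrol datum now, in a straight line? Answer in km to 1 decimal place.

12.1 km

Leg 1 (042°, 14 km): east 14 sin 42° = 9.37, north 14 cos 42° = 10.40
Leg 2 (169°, 13 km): east 13 sin 169° = 2.48, north 13 cos 169° = -12.76
Net: 11.85 east, -2.36 north. Distance = √((11.85)² + (-2.36)²) = 12.081 km.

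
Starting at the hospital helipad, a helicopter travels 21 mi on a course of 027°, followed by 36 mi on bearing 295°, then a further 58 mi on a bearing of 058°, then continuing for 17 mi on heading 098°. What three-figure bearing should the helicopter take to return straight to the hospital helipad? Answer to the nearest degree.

215°

Leg 1 (027°, 21 mi): east 21 sin 27° = 9.53, north 21 cos 27° = 18.71
Leg 2 (295°, 36 mi): east 36 sin 295° = -32.63, north 36 cos 295° = 15.21
Leg 3 (058°, 58 mi): east 58 sin 58° = 49.19, north 58 cos 58° = 30.74
Leg 4 (098°, 17 mi): east 17 sin 98° = 16.83, north 17 cos 98° = -2.37
Net displacement: 42.93 east, 62.29 north. Direction back to start is (-42.93, -62.29): bearing = atan2(-42.93, -62.29) mod 360° = 214.57° ≈ 215°.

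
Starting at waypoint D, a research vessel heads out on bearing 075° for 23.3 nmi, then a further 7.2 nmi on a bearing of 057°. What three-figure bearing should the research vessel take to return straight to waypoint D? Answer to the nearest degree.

251°

Leg 1 (075°, 23.3 nmi): east 23.3 sin 75° = 22.51, north 23.3 cos 75° = 6.03
Leg 2 (057°, 7.2 nmi): east 7.2 sin 57° = 6.04, north 7.2 cos 57° = 3.92
Net displacement: 28.54 east, 9.95 north. Direction back to start is (-28.54, -9.95): bearing = atan2(-28.54, -9.95) mod 360° = 250.78° ≈ 251°.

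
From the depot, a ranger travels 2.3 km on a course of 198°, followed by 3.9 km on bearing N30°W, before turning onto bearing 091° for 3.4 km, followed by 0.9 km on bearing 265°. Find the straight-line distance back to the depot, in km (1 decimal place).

1.1 km

Leg 1 (198°, 2.3 km): east 2.3 sin 198° = -0.71, north 2.3 cos 198° = -2.19
Leg 2 (N30°W, 3.9 km): east 3.9 sin 330° = -1.95, north 3.9 cos 330° = 3.38
Leg 3 (091°, 3.4 km): east 3.4 sin 91° = 3.40, north 3.4 cos 91° = -0.06
Leg 4 (265°, 0.9 km): east 0.9 sin 265° = -0.90, north 0.9 cos 265° = -0.08
Net: -0.16 east, 1.05 north. Distance = √((-0.16)² + (1.05)²) = 1.064 km.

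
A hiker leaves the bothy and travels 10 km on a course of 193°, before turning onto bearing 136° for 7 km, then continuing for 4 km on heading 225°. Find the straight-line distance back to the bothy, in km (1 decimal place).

17.6 km

Leg 1 (193°, 10 km): east 10 sin 193° = -2.25, north 10 cos 193° = -9.74
Leg 2 (136°, 7 km): east 7 sin 136° = 4.86, north 7 cos 136° = -5.04
Leg 3 (225°, 4 km): east 4 sin 225° = -2.83, north 4 cos 225° = -2.83
Net: -0.22 east, -17.61 north. Distance = √((-0.22)² + (-17.61)²) = 17.609 km.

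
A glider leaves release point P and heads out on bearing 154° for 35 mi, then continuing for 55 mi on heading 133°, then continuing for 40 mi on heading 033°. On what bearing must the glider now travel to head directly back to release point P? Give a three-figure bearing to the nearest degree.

Leg 1 (154°, 35 mi): east 35 sin 154° = 15.34, north 35 cos 154° = -31.46
Leg 2 (133°, 55 mi): east 55 sin 133° = 40.22, north 55 cos 133° = -37.51
Leg 3 (033°, 40 mi): east 40 sin 33° = 21.79, north 40 cos 33° = 33.55
Net displacement: 77.35 east, -35.42 north. Direction back to start is (-77.35, 35.42): bearing = atan2(-77.35, 35.42) mod 360° = 294.60° ≈ 295°.

295°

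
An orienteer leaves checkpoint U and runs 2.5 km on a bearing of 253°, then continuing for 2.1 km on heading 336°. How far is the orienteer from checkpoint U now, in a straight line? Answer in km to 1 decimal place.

3.5 km

Leg 1 (253°, 2.5 km): east 2.5 sin 253° = -2.39, north 2.5 cos 253° = -0.73
Leg 2 (336°, 2.1 km): east 2.1 sin 336° = -0.85, north 2.1 cos 336° = 1.92
Net: -3.24 east, 1.19 north. Distance = √((-3.24)² + (1.19)²) = 3.455 km.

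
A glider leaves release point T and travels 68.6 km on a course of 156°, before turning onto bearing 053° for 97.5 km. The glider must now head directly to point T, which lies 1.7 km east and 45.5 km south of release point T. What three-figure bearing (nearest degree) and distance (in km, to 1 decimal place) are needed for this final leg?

Leg 1 (156°, 68.6 km): east 68.6 sin 156° = 27.90, north 68.6 cos 156° = -62.67
Leg 2 (053°, 97.5 km): east 97.5 sin 53° = 77.87, north 97.5 cos 53° = 58.68
Current position: (105.77, -3.99). Target: (1.7, -45.5). Remaining: Δeast = -104.07, Δnorth = -41.51.
Bearing = atan2(-104.07, -41.51) mod 360° = 248.26°; distance = √((-104.07)² + (-41.51)²) = 112.041 km.

248°, 112.0 km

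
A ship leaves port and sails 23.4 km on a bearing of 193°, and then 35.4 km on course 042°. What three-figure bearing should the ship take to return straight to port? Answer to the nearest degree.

259°

Leg 1 (193°, 23.4 km): east 23.4 sin 193° = -5.26, north 23.4 cos 193° = -22.80
Leg 2 (042°, 35.4 km): east 35.4 sin 42° = 23.69, north 35.4 cos 42° = 26.31
Net displacement: 18.42 east, 3.51 north. Direction back to start is (-18.42, -3.51): bearing = atan2(-18.42, -3.51) mod 360° = 259.22° ≈ 259°.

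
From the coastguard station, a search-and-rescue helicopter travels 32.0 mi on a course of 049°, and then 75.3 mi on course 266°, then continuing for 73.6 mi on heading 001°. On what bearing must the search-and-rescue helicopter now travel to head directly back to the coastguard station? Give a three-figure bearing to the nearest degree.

151°

Leg 1 (049°, 32.0 mi): east 32.0 sin 49° = 24.15, north 32.0 cos 49° = 20.99
Leg 2 (266°, 75.3 mi): east 75.3 sin 266° = -75.12, north 75.3 cos 266° = -5.25
Leg 3 (001°, 73.6 mi): east 73.6 sin 1° = 1.28, north 73.6 cos 1° = 73.59
Net displacement: -49.68 east, 89.33 north. Direction back to start is (49.68, -89.33): bearing = atan2(49.68, -89.33) mod 360° = 150.92° ≈ 151°.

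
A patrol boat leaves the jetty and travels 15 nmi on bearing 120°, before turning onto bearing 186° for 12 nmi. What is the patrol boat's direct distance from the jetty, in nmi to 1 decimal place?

22.7 nmi

Leg 1 (120°, 15 nmi): east 15 sin 120° = 12.99, north 15 cos 120° = -7.50
Leg 2 (186°, 12 nmi): east 12 sin 186° = -1.25, north 12 cos 186° = -11.93
Net: 11.74 east, -19.43 north. Distance = √((11.74)² + (-19.43)²) = 22.703 nmi.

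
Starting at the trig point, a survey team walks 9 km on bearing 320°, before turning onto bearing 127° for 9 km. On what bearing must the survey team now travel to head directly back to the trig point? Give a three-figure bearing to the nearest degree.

Leg 1 (320°, 9 km): east 9 sin 320° = -5.79, north 9 cos 320° = 6.89
Leg 2 (127°, 9 km): east 9 sin 127° = 7.19, north 9 cos 127° = -5.42
Net displacement: 1.40 east, 1.48 north. Direction back to start is (-1.40, -1.48): bearing = atan2(-1.40, -1.48) mod 360° = 223.50° ≈ 223°.

223°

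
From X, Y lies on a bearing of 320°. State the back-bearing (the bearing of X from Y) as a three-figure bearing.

140°

Back-bearing = 320° − 180° = 140°.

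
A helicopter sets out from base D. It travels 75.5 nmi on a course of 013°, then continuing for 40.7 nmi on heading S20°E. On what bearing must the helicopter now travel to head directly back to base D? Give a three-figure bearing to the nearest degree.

Leg 1 (013°, 75.5 nmi): east 75.5 sin 13° = 16.98, north 75.5 cos 13° = 73.56
Leg 2 (S20°E, 40.7 nmi): east 40.7 sin 160° = 13.92, north 40.7 cos 160° = -38.25
Net displacement: 30.90 east, 35.32 north. Direction back to start is (-30.90, -35.32): bearing = atan2(-30.90, -35.32) mod 360° = 221.19° ≈ 221°.

221°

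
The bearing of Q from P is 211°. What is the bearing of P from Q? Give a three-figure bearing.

031°

Back-bearing = 211° − 180° = 031°.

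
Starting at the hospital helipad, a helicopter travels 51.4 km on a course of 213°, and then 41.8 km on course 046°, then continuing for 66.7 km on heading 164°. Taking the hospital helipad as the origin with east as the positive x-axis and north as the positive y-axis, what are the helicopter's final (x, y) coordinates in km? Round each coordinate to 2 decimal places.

Leg 1 (213°, 51.4 km): east 51.4 sin 213° = -27.99, north 51.4 cos 213° = -43.11
Leg 2 (046°, 41.8 km): east 41.8 sin 46° = 30.07, north 41.8 cos 46° = 29.04
Leg 3 (164°, 66.7 km): east 66.7 sin 164° = 18.39, north 66.7 cos 164° = -64.12
Summing: 20.46 km east, -78.19 km north → (20.46, -78.19).

(20.46, -78.19)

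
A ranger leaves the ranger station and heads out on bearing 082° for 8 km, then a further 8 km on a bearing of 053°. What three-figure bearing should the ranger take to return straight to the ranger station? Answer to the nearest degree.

248°

Leg 1 (082°, 8 km): east 8 sin 82° = 7.92, north 8 cos 82° = 1.11
Leg 2 (053°, 8 km): east 8 sin 53° = 6.39, north 8 cos 53° = 4.81
Net displacement: 14.31 east, 5.93 north. Direction back to start is (-14.31, -5.93): bearing = atan2(-14.31, -5.93) mod 360° = 247.50° ≈ 248°.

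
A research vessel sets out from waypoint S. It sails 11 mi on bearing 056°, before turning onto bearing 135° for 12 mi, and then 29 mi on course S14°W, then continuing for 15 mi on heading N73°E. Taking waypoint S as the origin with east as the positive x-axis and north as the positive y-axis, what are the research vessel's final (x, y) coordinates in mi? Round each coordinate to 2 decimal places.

(24.93, -26.09)

Leg 1 (056°, 11 mi): east 11 sin 56° = 9.12, north 11 cos 56° = 6.15
Leg 2 (135°, 12 mi): east 12 sin 135° = 8.49, north 12 cos 135° = -8.49
Leg 3 (S14°W, 29 mi): east 29 sin 194° = -7.02, north 29 cos 194° = -28.14
Leg 4 (N73°E, 15 mi): east 15 sin 73° = 14.34, north 15 cos 73° = 4.39
Summing: 24.93 mi east, -26.09 mi north → (24.93, -26.09).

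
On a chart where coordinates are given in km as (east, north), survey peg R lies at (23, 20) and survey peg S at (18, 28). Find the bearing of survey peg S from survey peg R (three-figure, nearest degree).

328°

Δeast = 18 − 23 = -5.00; Δnorth = 28 − 20 = 8.00.
Bearing = atan2(Δeast, Δnorth) mod 360° = 327.99° ≈ 328°.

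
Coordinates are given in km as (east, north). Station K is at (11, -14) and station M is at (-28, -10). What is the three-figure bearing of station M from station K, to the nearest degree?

276°

Δeast = -28 − 11 = -39.00; Δnorth = -10 − -14 = 4.00.
Bearing = atan2(Δeast, Δnorth) mod 360° = 275.86° ≈ 276°.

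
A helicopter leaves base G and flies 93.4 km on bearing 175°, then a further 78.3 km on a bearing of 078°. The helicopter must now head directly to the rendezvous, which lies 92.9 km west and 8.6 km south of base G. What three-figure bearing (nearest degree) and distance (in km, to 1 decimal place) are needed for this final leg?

Leg 1 (175°, 93.4 km): east 93.4 sin 175° = 8.14, north 93.4 cos 175° = -93.04
Leg 2 (078°, 78.3 km): east 78.3 sin 78° = 76.59, north 78.3 cos 78° = 16.28
Current position: (84.73, -76.77). Target: (-92.9, -8.6). Remaining: Δeast = -177.63, Δnorth = 68.17.
Bearing = atan2(-177.63, 68.17) mod 360° = 290.99°; distance = √((-177.63)² + (68.17)²) = 190.259 km.

291°, 190.3 km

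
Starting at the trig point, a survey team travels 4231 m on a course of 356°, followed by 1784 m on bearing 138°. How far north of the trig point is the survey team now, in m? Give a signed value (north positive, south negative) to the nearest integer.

Leg 1 (356°, 4231 m): east 4231 sin 356° = -295.14, north 4231 cos 356° = 4220.69
Leg 2 (138°, 1784 m): east 1784 sin 138° = 1193.73, north 1784 cos 138° = -1325.77
Net north component: 2894.92 m.

2895 m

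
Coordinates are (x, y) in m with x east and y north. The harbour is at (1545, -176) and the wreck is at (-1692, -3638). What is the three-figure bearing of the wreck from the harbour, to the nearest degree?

Δeast = -1692 − 1545 = -3237.00; Δnorth = -3638 − -176 = -3462.00.
Bearing = atan2(Δeast, Δnorth) mod 360° = 223.08° ≈ 223°.

223°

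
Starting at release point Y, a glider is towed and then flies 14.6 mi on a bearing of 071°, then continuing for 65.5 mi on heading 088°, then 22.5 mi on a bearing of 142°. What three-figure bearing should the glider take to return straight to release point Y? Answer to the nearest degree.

277°

Leg 1 (071°, 14.6 mi): east 14.6 sin 71° = 13.80, north 14.6 cos 71° = 4.75
Leg 2 (088°, 65.5 mi): east 65.5 sin 88° = 65.46, north 65.5 cos 88° = 2.29
Leg 3 (142°, 22.5 mi): east 22.5 sin 142° = 13.85, north 22.5 cos 142° = -17.73
Net displacement: 93.12 east, -10.69 north. Direction back to start is (-93.12, 10.69): bearing = atan2(-93.12, 10.69) mod 360° = 276.55° ≈ 277°.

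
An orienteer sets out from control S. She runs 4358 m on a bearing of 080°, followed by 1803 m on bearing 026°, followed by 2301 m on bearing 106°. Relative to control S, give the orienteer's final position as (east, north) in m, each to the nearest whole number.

Leg 1 (080°, 4358 m): east 4358 sin 80° = 4291.79, north 4358 cos 80° = 756.76
Leg 2 (026°, 1803 m): east 1803 sin 26° = 790.38, north 1803 cos 26° = 1620.53
Leg 3 (106°, 2301 m): east 2301 sin 106° = 2211.86, north 2301 cos 106° = -634.24
Summing: 7294.04 m east, 1743.04 m north → (7294, 1743).

(7294, 1743)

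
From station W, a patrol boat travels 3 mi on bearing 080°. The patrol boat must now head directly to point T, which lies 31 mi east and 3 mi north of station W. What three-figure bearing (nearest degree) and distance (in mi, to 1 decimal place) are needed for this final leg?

085°, 28.2 mi

Leg 1 (080°, 3 mi): east 3 sin 80° = 2.95, north 3 cos 80° = 0.52
Current position: (2.95, 0.52). Target: (31, 3). Remaining: Δeast = 28.05, Δnorth = 2.48.
Bearing = atan2(28.05, 2.48) mod 360° = 84.95°; distance = √((28.05)² + (2.48)²) = 28.155 mi.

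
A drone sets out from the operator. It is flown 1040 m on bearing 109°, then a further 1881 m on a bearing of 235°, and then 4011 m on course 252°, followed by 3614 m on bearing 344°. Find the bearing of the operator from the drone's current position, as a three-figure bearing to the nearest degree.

Leg 1 (109°, 1040 m): east 1040 sin 109° = 983.34, north 1040 cos 109° = -338.59
Leg 2 (235°, 1881 m): east 1881 sin 235° = -1540.82, north 1881 cos 235° = -1078.90
Leg 3 (252°, 4011 m): east 4011 sin 252° = -3814.69, north 4011 cos 252° = -1239.47
Leg 4 (344°, 3614 m): east 3614 sin 344° = -996.15, north 3614 cos 344° = 3474.00
Net displacement: -5368.33 east, 817.04 north. Direction back to start is (5368.33, -817.04): bearing = atan2(5368.33, -817.04) mod 360° = 98.65° ≈ 099°.

099°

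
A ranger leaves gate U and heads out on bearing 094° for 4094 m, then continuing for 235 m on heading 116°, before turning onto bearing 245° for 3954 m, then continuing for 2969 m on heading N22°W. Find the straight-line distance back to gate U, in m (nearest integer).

Leg 1 (094°, 4094 m): east 4094 sin 94° = 4084.03, north 4094 cos 94° = -285.58
Leg 2 (116°, 235 m): east 235 sin 116° = 211.22, north 235 cos 116° = -103.02
Leg 3 (245°, 3954 m): east 3954 sin 245° = -3583.54, north 3954 cos 245° = -1671.03
Leg 4 (N22°W, 2969 m): east 2969 sin 338° = -1112.21, north 2969 cos 338° = 2752.81
Net: -400.50 east, 693.18 north. Distance = √((-400.50)² + (693.18)²) = 800.560 m.

801 m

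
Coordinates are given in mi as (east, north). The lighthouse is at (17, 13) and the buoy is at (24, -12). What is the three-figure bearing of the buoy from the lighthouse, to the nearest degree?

Δeast = 24 − 17 = 7.00; Δnorth = -12 − 13 = -25.00.
Bearing = atan2(Δeast, Δnorth) mod 360° = 164.36° ≈ 164°.

164°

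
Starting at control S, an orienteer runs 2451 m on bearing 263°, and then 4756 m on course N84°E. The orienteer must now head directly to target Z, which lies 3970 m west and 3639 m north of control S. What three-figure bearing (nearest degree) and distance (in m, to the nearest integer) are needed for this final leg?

299°, 7150 m

Leg 1 (263°, 2451 m): east 2451 sin 263° = -2432.73, north 2451 cos 263° = -298.70
Leg 2 (N84°E, 4756 m): east 4756 sin 84° = 4729.95, north 4756 cos 84° = 497.14
Current position: (2297.22, 198.44). Target: (-3970, 3639). Remaining: Δeast = -6267.22, Δnorth = 3440.56.
Bearing = atan2(-6267.22, 3440.56) mod 360° = 298.77°; distance = √((-6267.22)² + (3440.56)²) = 7149.509 m.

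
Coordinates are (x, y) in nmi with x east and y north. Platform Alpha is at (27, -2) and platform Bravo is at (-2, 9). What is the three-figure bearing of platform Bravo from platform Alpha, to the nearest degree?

291°

Δeast = -2 − 27 = -29.00; Δnorth = 9 − -2 = 11.00.
Bearing = atan2(Δeast, Δnorth) mod 360° = 290.77° ≈ 291°.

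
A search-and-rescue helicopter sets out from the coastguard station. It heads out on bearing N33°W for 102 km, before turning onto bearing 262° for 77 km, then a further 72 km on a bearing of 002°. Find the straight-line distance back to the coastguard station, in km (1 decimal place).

195.6 km

Leg 1 (N33°W, 102 km): east 102 sin 327° = -55.55, north 102 cos 327° = 85.54
Leg 2 (262°, 77 km): east 77 sin 262° = -76.25, north 77 cos 262° = -10.72
Leg 3 (002°, 72 km): east 72 sin 2° = 2.51, north 72 cos 2° = 71.96
Net: -129.29 east, 146.78 north. Distance = √((-129.29)² + (146.78)²) = 195.606 km.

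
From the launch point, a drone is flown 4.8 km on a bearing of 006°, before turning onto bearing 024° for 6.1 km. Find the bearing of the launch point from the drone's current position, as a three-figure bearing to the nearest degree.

Leg 1 (006°, 4.8 km): east 4.8 sin 6° = 0.50, north 4.8 cos 6° = 4.77
Leg 2 (024°, 6.1 km): east 6.1 sin 24° = 2.48, north 6.1 cos 24° = 5.57
Net displacement: 2.98 east, 10.35 north. Direction back to start is (-2.98, -10.35): bearing = atan2(-2.98, -10.35) mod 360° = 196.08° ≈ 196°.

196°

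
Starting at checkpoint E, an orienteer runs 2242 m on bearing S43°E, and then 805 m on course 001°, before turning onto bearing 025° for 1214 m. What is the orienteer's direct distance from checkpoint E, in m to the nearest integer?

Leg 1 (S43°E, 2242 m): east 2242 sin 137° = 1529.04, north 2242 cos 137° = -1639.69
Leg 2 (001°, 805 m): east 805 sin 1° = 14.05, north 805 cos 1° = 804.88
Leg 3 (025°, 1214 m): east 1214 sin 25° = 513.06, north 1214 cos 25° = 1100.26
Net: 2056.15 east, 265.44 north. Distance = √((2056.15)² + (265.44)²) = 2073.211 m.

2073 m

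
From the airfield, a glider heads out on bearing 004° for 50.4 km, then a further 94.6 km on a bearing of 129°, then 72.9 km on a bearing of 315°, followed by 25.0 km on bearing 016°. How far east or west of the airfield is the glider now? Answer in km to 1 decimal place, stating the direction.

Leg 1 (004°, 50.4 km): east 50.4 sin 4° = 3.52, north 50.4 cos 4° = 50.28
Leg 2 (129°, 94.6 km): east 94.6 sin 129° = 73.52, north 94.6 cos 129° = -59.53
Leg 3 (315°, 72.9 km): east 72.9 sin 315° = -51.55, north 72.9 cos 315° = 51.55
Leg 4 (016°, 25.0 km): east 25.0 sin 16° = 6.89, north 25.0 cos 16° = 24.03
Net east component: 32.38 km.

32.4 km east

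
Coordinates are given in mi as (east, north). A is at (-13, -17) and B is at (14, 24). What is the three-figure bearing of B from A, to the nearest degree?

Δeast = 14 − -13 = 27.00; Δnorth = 24 − -17 = 41.00.
Bearing = atan2(Δeast, Δnorth) mod 360° = 33.37° ≈ 033°.

033°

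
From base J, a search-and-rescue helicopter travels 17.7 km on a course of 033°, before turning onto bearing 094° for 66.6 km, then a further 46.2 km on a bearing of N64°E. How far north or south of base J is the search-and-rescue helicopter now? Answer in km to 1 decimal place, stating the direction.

Leg 1 (033°, 17.7 km): east 17.7 sin 33° = 9.64, north 17.7 cos 33° = 14.84
Leg 2 (094°, 66.6 km): east 66.6 sin 94° = 66.44, north 66.6 cos 94° = -4.65
Leg 3 (N64°E, 46.2 km): east 46.2 sin 64° = 41.52, north 46.2 cos 64° = 20.25
Net north component: 30.45 km.

30.5 km north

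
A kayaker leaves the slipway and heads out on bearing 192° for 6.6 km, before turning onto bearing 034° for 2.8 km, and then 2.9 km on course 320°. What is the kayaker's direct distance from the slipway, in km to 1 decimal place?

Leg 1 (192°, 6.6 km): east 6.6 sin 192° = -1.37, north 6.6 cos 192° = -6.46
Leg 2 (034°, 2.8 km): east 2.8 sin 34° = 1.57, north 2.8 cos 34° = 2.32
Leg 3 (320°, 2.9 km): east 2.9 sin 320° = -1.86, north 2.9 cos 320° = 2.22
Net: -1.67 east, -1.91 north. Distance = √((-1.67)² + (-1.91)²) = 2.540 km.

2.5 km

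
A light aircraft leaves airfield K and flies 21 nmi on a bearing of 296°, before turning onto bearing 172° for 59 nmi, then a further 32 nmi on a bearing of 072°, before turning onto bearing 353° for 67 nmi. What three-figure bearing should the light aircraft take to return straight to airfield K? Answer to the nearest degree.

203°

Leg 1 (296°, 21 nmi): east 21 sin 296° = -18.87, north 21 cos 296° = 9.21
Leg 2 (172°, 59 nmi): east 59 sin 172° = 8.21, north 59 cos 172° = -58.43
Leg 3 (072°, 32 nmi): east 32 sin 72° = 30.43, north 32 cos 72° = 9.89
Leg 4 (353°, 67 nmi): east 67 sin 353° = -8.17, north 67 cos 353° = 66.50
Net displacement: 11.61 east, 27.17 north. Direction back to start is (-11.61, -27.17): bearing = atan2(-11.61, -27.17) mod 360° = 203.13° ≈ 203°.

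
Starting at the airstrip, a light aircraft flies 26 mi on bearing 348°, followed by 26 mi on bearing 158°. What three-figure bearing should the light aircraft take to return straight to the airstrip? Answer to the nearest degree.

253°

Leg 1 (348°, 26 mi): east 26 sin 348° = -5.41, north 26 cos 348° = 25.43
Leg 2 (158°, 26 mi): east 26 sin 158° = 9.74, north 26 cos 158° = -24.11
Net displacement: 4.33 east, 1.33 north. Direction back to start is (-4.33, -1.33): bearing = atan2(-4.33, -1.33) mod 360° = 253.00° ≈ 253°.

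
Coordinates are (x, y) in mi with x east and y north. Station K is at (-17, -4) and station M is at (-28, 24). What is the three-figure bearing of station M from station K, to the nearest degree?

339°

Δeast = -28 − -17 = -11.00; Δnorth = 24 − -4 = 28.00.
Bearing = atan2(Δeast, Δnorth) mod 360° = 338.55° ≈ 339°.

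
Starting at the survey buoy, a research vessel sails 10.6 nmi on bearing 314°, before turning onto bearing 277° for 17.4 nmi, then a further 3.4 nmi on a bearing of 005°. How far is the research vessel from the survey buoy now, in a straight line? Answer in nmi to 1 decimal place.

Leg 1 (314°, 10.6 nmi): east 10.6 sin 314° = -7.63, north 10.6 cos 314° = 7.36
Leg 2 (277°, 17.4 nmi): east 17.4 sin 277° = -17.27, north 17.4 cos 277° = 2.12
Leg 3 (005°, 3.4 nmi): east 3.4 sin 5° = 0.30, north 3.4 cos 5° = 3.39
Net: -24.60 east, 12.87 north. Distance = √((-24.60)² + (12.87)²) = 27.763 nmi.

27.8 nmi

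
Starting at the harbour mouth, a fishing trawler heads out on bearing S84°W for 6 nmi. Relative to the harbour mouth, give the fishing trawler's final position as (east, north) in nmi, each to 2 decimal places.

Leg 1 (S84°W, 6 nmi): east 6 sin 264° = -5.97, north 6 cos 264° = -0.63
Summing: -5.97 nmi east, -0.63 nmi north → (-5.97, -0.63).

(-5.97, -0.63)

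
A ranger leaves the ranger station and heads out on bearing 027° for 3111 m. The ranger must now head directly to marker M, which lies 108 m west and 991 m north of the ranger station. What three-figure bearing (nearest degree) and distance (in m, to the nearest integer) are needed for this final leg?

Leg 1 (027°, 3111 m): east 3111 sin 27° = 1412.36, north 3111 cos 27° = 2771.92
Current position: (1412.36, 2771.92). Target: (-108, 991). Remaining: Δeast = -1520.36, Δnorth = -1780.92.
Bearing = atan2(-1520.36, -1780.92) mod 360° = 220.49°; distance = √((-1520.36)² + (-1780.92)²) = 2341.621 m.

220°, 2342 m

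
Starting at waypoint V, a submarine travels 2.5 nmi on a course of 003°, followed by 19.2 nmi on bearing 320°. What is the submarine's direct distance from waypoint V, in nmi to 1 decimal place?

21.1 nmi

Leg 1 (003°, 2.5 nmi): east 2.5 sin 3° = 0.13, north 2.5 cos 3° = 2.50
Leg 2 (320°, 19.2 nmi): east 19.2 sin 320° = -12.34, north 19.2 cos 320° = 14.71
Net: -12.21 east, 17.20 north. Distance = √((-12.21)² + (17.20)²) = 21.097 nmi.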